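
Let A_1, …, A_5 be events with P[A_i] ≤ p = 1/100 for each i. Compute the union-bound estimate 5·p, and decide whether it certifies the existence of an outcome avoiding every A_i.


Union bound: P[∪_{i=1}^{5} A_i] ≤ Σ_i P[A_i] ≤ 5·p = 5·(1/100) = 1/20.
Numerically: 1/20 ≈ 0.050000.
Is 1/20 < 1? YES.
Since P[∪ A_i] ≤ 1/20 < 1, the complement has P[∩ A_i^c] ≥ 1 − 1/20 = 19/20 > 0, so some outcome avoids every A_i.

5·p = 1/20 ≈ 0.050000; existence CERTIFIED by the union bound.


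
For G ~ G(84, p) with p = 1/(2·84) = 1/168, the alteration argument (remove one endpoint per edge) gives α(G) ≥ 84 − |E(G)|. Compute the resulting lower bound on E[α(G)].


E[|E(G)|] = C(84, 2)·p = 3486 · (1/168) = 83/4.
E[α(G)] ≥ n − E[|E(G)|] = 84 − 83/4 = 253/4.
Numerically: ≈ 63.2500.
(This is only a lower bound; the true E[α(G)] may be larger.)

E[α(G)] ≥ 253/4 ≈ 63.2500.


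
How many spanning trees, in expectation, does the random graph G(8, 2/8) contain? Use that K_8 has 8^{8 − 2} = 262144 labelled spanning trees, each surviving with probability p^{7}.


K_8 has 8^{8 − 2} = 262144 labelled spanning trees.
For each such spanning tree H, let X_H = 1 if all 7 edges of H are present in G. Then P[X_H = 1] = p^{7} = (1/4)^{7} = 1/16384.
Summing the indicators: E[X] = Σ_H E[X_H] = 262144 · p^{7} = 262144 · 1/16384 = 16.
Numerically: E[X] ≈ 16.

E[X] = 262144 · (1/4)^{7} = 16 ≈ 16.


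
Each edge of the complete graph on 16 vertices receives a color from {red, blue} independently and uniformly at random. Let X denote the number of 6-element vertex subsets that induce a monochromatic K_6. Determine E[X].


Let X = Σ_S X_S over the C(16, 6) = 8008 subsets S of size 6, where X_S = 1 if the K_6 on S is monochromatic.
For a fixed S, the K_6 on S has C(6, 2) = 15 edges. P[all 15 edges red] = (1/2)^15, and likewise for blue, so P[monochromatic] = 2·(1/2)^15 = 2^{1 − 15} = 1/16384.
Summing: E[X] = C(16, 6) · 2^{1 − 15} = 8008 · 1/16384 = 1001/2048.
Numerically: E[X] ≈ 0.4888.

E[X] = C(16,6)·2^(1−C(6,2)) = 1001/2048 ≈ 0.4888.


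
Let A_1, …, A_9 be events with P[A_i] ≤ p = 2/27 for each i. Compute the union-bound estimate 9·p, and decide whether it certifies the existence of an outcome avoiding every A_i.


Union bound: P[∪_{i=1}^{9} A_i] ≤ Σ_i P[A_i] ≤ 9·p = 9·(2/27) = 2/3.
Numerically: 2/3 ≈ 0.667.
Is 2/3 < 1? YES.
Since P[∪ A_i] ≤ 2/3 < 1, the complement has P[∩ A_i^c] ≥ 1 − 2/3 = 1/3 > 0, so some outcome avoids every A_i.

9·p = 2/3 ≈ 0.667; existence CERTIFIED by the union bound.


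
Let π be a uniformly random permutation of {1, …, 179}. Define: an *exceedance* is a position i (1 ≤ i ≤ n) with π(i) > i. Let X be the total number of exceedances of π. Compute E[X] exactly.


Write X = Σ_{i=1}^{179} X_i, where X_i = 1_{π(i) > i}.
For each fixed i, π(i) is uniform over {1, …, 179} (marginal of a uniform permutation), so P[π(i) > i] = (n − i)/n. Summing: Σ_{i=1}^{179} (n − i)/n = (0 + 1 + … + 178)/179 = 179(179 − 1)/(2·179) = (179 − 1)/2.
Hence E[X] = Σ_{i=1}^{179} (179 − i)/179 = 89 ≈ 89.000.

E[X] = 89 = 89.000.


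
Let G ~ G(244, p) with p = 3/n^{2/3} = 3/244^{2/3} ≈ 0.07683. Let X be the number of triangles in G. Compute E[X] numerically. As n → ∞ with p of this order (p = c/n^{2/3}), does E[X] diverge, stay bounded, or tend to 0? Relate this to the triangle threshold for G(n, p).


Number of potential triangles: C(244, 3) = 2391444.
Each occurs with probability p³ ≈ (0.07683)³ ≈ 4.535071e-04.
By linearity: E[X] = C(244, 3)·p³ ≈ 2391444 · 4.535071e-04 ≈ 1084.5369.
Since α = 2/3 < 1, p = c/n^{2/3} ≫ 1/n is above the triangle threshold p ~ 1/n. Asymptotically E[X] ~ (c³/6)·n^{3(1−α)} = (3³/6)·n^{1} → ∞; triangles are abundant w.h.p.

E[X] ≈ 1084.5369; in regime p = Θ(1/n^{2/3}) E[X] diverges (above the triangle threshold p ~ 1/n).


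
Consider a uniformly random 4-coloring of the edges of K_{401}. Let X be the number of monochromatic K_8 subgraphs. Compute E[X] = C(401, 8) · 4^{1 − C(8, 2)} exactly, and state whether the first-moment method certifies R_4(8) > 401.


E[X] = C(401, 8) · 4^{1 − 28} = 15456772627710150 · 4^{−27} = 15456772627710150/18014398509481984.
As a reduced fraction: E[X] = 7728386313855075/9007199254740992 ≈ 0.8580.
Is E[X] < 1? YES.
Since E[X] < 1, there exists a 4-coloring of K_{401} with no monochromatic K_8; hence R_4(8) > 401.

E[X] = 7728386313855075/9007199254740992 ≈ 0.8580; E[X] < 1, so R_4(8) > 401.


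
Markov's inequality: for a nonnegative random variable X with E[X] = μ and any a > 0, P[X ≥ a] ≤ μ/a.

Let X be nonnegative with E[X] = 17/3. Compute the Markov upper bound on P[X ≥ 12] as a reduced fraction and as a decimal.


μ = E[X] = 17/3, a = 12.
Markov: P[X ≥ 12] ≤ μ/a = (17/3)/12 = 17/36.
Numerically: ≈ 0.472222.
(Since a = 12 > μ = 5.666667, the bound 17/36 is < 1 and informative.)

P[X ≥ 12] ≤ 17/36 ≈ 0.472222.


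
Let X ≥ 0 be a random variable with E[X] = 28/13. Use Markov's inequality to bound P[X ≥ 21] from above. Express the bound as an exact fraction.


μ = E[X] = 28/13, a = 21.
Markov: P[X ≥ 21] ≤ μ/a = (28/13)/21 = 4/39.
Numerically: ≈ 0.1026.
(Since a = 21 > μ = 2.1538, the bound 4/39 is < 1 and informative.)

P[X ≥ 21] ≤ 4/39 ≈ 0.1026.


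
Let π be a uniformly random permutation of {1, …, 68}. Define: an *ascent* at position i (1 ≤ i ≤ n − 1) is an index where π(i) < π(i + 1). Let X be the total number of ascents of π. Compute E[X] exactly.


Write X = Σ X_I over i = 1, …, 67, with X_I the indicator of one ascent.
There are 67 indicators.
For each fixed i, the pair (π(i), π(i+1)) is a uniformly random ordered pair of distinct values from {1, …, 68}; by symmetry P[π(i) < π(i+1)] = 1/2.
By linearity: E[X] = 67 · (1/2) = (68 − 1) · (1/2) = 67/2 ≈ 33.5000.

E[X] = 67/2 = 33.5000.


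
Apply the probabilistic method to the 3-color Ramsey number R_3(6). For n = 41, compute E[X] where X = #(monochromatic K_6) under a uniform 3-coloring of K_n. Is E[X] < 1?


E[X] = C(41, 6) · 3^{1 − 15} = 4496388 · 3^{−14} = 4496388/4782969.
As a reduced fraction: E[X] = 1498796/1594323 ≈ 0.9400830.
Is E[X] < 1? YES.
Since E[X] < 1, there exists a 3-coloring of K_{41} with no monochromatic K_6; hence R_3(6) > 41.

E[X] = 1498796/1594323 ≈ 0.9400830; E[X] < 1, so R_3(6) > 41.


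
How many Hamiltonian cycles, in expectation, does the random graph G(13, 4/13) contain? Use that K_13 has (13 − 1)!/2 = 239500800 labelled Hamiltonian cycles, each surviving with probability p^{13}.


K_13 has (13 − 1)!/2 = 239500800 labelled Hamiltonian cycles.
For each such Hamiltonian cycle H, let X_H = 1 if all 13 edges of H are present in G. Then P[X_H = 1] = p^{13} = (4/13)^{13} = 67108864/302875106592253.
Summing the indicators: E[X] = Σ_H E[X_H] = 239500800 · p^{13} = 239500800 · 67108864/302875106592253 = 16072626615091200/302875106592253.
Numerically: E[X] ≈ 53.07.

E[X] = 239500800 · (4/13)^{13} = 16072626615091200/302875106592253 ≈ 53.07.


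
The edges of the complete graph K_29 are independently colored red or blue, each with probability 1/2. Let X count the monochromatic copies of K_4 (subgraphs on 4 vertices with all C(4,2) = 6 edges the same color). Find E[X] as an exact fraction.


Let X = Σ_S X_S over the C(29, 4) = 23751 subsets S of size 4, where X_S = 1 if the K_4 on S is monochromatic.
For a fixed S, the K_4 on S has C(4, 2) = 6 edges. P[all 6 edges red] = (1/2)^6, and likewise for blue, so P[monochromatic] = 2·(1/2)^6 = 2^{1 − 6} = 1/32.
Summing: E[X] = C(29, 4) · 2^{1 − 6} = 23751 · 1/32 = 23751/32.
Numerically: E[X] ≈ 742.219.

E[X] = C(29,4)·2^(1−C(4,2)) = 23751/32 ≈ 742.219.


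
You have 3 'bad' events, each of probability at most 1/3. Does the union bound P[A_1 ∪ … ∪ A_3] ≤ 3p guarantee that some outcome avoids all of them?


Union bound: P[∪_{i=1}^{3} A_i] ≤ Σ_i P[A_i] ≤ 3·p = 3·(1/3) = 1.
Numerically: 1 ≈ 1.0000000.
Is 1 < 1? NO.
Since the bound 1 is ≥ 1, the union bound is uninformative here; it does NOT by itself certify existence.

3·p = 1 ≈ 1.0000000; existence NOT certified by the union bound.


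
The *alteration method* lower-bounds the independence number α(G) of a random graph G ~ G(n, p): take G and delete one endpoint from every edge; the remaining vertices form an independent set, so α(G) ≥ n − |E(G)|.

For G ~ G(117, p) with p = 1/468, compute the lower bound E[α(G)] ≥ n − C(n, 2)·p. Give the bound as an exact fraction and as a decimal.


E[|E(G)|] = C(117, 2)·p = 6786 · (1/468) = 29/2.
E[α(G)] ≥ n − E[|E(G)|] = 117 − 29/2 = 205/2.
Numerically: ≈ 102.5000.
(This is only a lower bound; the true E[α(G)] may be larger.)

E[α(G)] ≥ 205/2 ≈ 102.5000.


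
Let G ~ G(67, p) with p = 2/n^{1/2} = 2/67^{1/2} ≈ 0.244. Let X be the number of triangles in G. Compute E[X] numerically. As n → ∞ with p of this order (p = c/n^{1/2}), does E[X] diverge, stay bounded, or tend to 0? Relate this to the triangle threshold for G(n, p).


Number of potential triangles: C(67, 3) = 47905.
Each occurs with probability p³ ≈ (0.244)³ ≈ 1.45874e-02.
By linearity: E[X] = C(67, 3)·p³ ≈ 47905 · 1.45874e-02 ≈ 698.809.
Since α = 1/2 < 1, p = c/n^{1/2} ≫ 1/n is above the triangle threshold p ~ 1/n. Asymptotically E[X] ~ (c³/6)·n^{3(1−α)} = (2³/6)·n^{1.5} → ∞; triangles are abundant w.h.p.

E[X] ≈ 698.809; in regime p = Θ(1/n^{1/2}) E[X] diverges (above the triangle threshold p ~ 1/n).


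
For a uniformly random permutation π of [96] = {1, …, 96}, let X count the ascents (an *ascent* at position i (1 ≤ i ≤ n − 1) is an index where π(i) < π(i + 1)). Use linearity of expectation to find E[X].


Write X = Σ X_I over i = 1, …, 95, with X_I the indicator of one ascent.
There are 95 indicators.
For each fixed i, the pair (π(i), π(i+1)) is a uniformly random ordered pair of distinct values from {1, …, 96}; by symmetry P[π(i) < π(i+1)] = 1/2.
By linearity: E[X] = 95 · (1/2) = (96 − 1) · (1/2) = 95/2 ≈ 47.50000.

E[X] = 95/2 = 47.50000.


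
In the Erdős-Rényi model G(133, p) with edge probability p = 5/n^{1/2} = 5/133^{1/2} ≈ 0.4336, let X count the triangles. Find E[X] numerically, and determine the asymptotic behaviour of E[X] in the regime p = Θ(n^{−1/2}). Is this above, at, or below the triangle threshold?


Number of potential triangles: C(133, 3) = 383306.
Each occurs with probability p³ ≈ (0.4336)³ ≈ 8.149530e-02.
By linearity: E[X] = C(133, 3)·p³ ≈ 383306 · 8.149530e-02 ≈ 31237.6367.
Since α = 1/2 < 1, p = c/n^{1/2} ≫ 1/n is above the triangle threshold p ~ 1/n. Asymptotically E[X] ~ (c³/6)·n^{3(1−α)} = (5³/6)·n^{1.5} → ∞; triangles are abundant w.h.p.

E[X] ≈ 31237.6367; in regime p = Θ(1/n^{1/2}) E[X] diverges (above the triangle threshold p ~ 1/n).


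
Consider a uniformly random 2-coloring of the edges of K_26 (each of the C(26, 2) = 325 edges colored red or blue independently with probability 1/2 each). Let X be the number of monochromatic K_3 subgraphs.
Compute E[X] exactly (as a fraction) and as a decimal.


Let X = Σ_S X_S over the C(26, 3) = 2600 subsets S of size 3, where X_S = 1 if the K_3 on S is monochromatic.
For a fixed S, the K_3 on S has C(3, 2) = 3 edges. P[all 3 edges red] = (1/2)^3, and likewise for blue, so P[monochromatic] = 2·(1/2)^3 = 2^{1 − 3} = 1/4.
By linearity of expectation: E[X] = C(26, 3) · 2^{1 − 3} = 2600 · 1/4 = 650.
Numerically: E[X] ≈ 650.000.

E[X] = C(26,3)·2^(1−C(3,2)) = 650 ≈ 650.000.


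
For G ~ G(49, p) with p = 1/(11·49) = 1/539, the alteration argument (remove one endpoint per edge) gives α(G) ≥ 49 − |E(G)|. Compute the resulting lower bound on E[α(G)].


E[|E(G)|] = C(49, 2)·p = 1176 · (1/539) = 24/11.
E[α(G)] ≥ n − E[|E(G)|] = 49 − 24/11 = 515/11.
Numerically: ≈ 46.818182.
(This is only a lower bound; the true E[α(G)] may be larger.)

E[α(G)] ≥ 515/11 ≈ 46.818182.


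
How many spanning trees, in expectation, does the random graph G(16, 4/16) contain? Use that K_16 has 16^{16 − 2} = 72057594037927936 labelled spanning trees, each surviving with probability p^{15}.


K_16 has 16^{16 − 2} = 72057594037927936 labelled spanning trees.
For each such spanning tree H, let X_H = 1 if all 15 edges of H are present in G. Then P[X_H = 1] = p^{15} = (1/4)^{15} = 1/1073741824.
By linearity of expectation: E[X] = Σ_H E[X_H] = 72057594037927936 · p^{15} = 72057594037927936 · 1/1073741824 = 67108864.
Numerically: E[X] ≈ 6.711e+07.

E[X] = 72057594037927936 · (1/4)^{15} = 67108864 ≈ 6.711e+07.


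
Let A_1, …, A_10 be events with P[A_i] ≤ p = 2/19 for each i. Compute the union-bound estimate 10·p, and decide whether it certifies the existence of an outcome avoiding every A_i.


Union bound: P[∪_{i=1}^{10} A_i] ≤ Σ_i P[A_i] ≤ 10·p = 10·(2/19) = 20/19.
Numerically: 20/19 ≈ 1.053.
Is 20/19 < 1? NO.
Since the bound 20/19 is ≥ 1, the union bound is uninformative here; it does NOT by itself certify existence.

10·p = 20/19 ≈ 1.053; existence NOT certified by the union bound.


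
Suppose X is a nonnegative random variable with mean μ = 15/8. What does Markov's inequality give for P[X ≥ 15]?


μ = E[X] = 15/8, a = 15.
Markov: P[X ≥ 15] ≤ μ/a = (15/8)/15 = 1/8.
Numerically: ≈ 0.125000.
(Since a = 15 > μ = 1.875000, the bound 1/8 is < 1 and informative.)

P[X ≥ 15] ≤ 1/8 ≈ 0.125000.


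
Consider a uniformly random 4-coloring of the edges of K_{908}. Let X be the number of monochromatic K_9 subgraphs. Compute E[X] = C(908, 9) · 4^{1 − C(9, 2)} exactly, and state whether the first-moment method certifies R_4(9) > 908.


E[X] = C(908, 9) · 4^{1 − 36} = 1111058428637338083100 · 4^{−35} = 1111058428637338083100/1180591620717411303424.
As a reduced fraction: E[X] = 277764607159334520775/295147905179352825856 ≈ 0.9411031.
Is E[X] < 1? YES.
Since E[X] < 1, there exists a 4-coloring of K_{908} with no monochromatic K_9; hence R_4(9) > 908.

E[X] = 277764607159334520775/295147905179352825856 ≈ 0.9411031; E[X] < 1, so R_4(9) > 908.


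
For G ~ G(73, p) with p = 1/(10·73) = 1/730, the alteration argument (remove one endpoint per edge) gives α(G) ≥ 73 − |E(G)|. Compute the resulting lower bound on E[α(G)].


E[|E(G)|] = C(73, 2)·p = 2628 · (1/730) = 18/5.
E[α(G)] ≥ n − E[|E(G)|] = 73 − 18/5 = 347/5.
Numerically: ≈ 69.4000.
(This is only a lower bound; the true E[α(G)] may be larger.)

E[α(G)] ≥ 347/5 ≈ 69.4000.


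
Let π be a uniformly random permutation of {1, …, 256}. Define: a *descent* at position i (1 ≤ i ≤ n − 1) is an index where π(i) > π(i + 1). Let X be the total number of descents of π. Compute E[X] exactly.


Write X = Σ X_I over i = 1, …, 255, with X_I the indicator of one descent.
There are 255 indicators.
For each fixed i, the pair (π(i), π(i+1)) is a uniformly random ordered pair of distinct values from {1, …, 256}; by symmetry P[π(i) > π(i+1)] = 1/2.
By linearity: E[X] = 255 · (1/2) = (256 − 1) · (1/2) = 255/2 ≈ 127.50000.

E[X] = 255/2 = 127.50000.


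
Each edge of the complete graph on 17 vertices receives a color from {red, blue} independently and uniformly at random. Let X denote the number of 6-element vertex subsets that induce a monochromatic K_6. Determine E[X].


Let X = Σ_S X_S over the C(17, 6) = 12376 subsets S of size 6, where X_S = 1 if the K_6 on S is monochromatic.
For a fixed S, the K_6 on S has C(6, 2) = 15 edges. P[all 15 edges red] = (1/2)^15, and likewise for blue, so P[monochromatic] = 2·(1/2)^15 = 2^{1 − 15} = 1/16384.
Summing: E[X] = C(17, 6) · 2^{1 − 15} = 12376 · 1/16384 = 1547/2048.
Numerically: E[X] ≈ 0.75537.

E[X] = C(17,6)·2^(1−C(6,2)) = 1547/2048 ≈ 0.75537.


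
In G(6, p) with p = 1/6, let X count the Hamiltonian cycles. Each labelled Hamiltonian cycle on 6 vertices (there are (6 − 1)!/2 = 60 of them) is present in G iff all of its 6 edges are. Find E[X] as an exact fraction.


K_6 has (6 − 1)!/2 = 60 labelled Hamiltonian cycles.
For each such Hamiltonian cycle H, let X_H = 1 if all 6 edges of H are present in G. Then P[X_H = 1] = p^{6} = (1/6)^{6} = 1/46656.
Summing the indicators: E[X] = Σ_H E[X_H] = 60 · p^{6} = 60 · 1/46656 = 5/3888.
Numerically: E[X] ≈ 0.00129.

E[X] = 60 · (1/6)^{6} = 5/3888 ≈ 0.00129.


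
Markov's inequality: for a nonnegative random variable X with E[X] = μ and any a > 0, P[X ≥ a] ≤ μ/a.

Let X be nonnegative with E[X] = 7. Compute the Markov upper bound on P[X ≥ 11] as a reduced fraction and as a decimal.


μ = E[X] = 7, a = 11.
Markov: P[X ≥ 11] ≤ μ/a = (7)/11 = 7/11.
Numerically: ≈ 0.63636.
(Since a = 11 > μ = 7.00000, the bound 7/11 is < 1 and informative.)

P[X ≥ 11] ≤ 7/11 ≈ 0.63636.


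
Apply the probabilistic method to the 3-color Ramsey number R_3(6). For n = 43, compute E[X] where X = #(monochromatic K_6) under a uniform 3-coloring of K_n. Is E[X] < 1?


E[X] = C(43, 6) · 3^{1 − 15} = 6096454 · 3^{−14} = 6096454/4782969.
As a reduced fraction: E[X] = 6096454/4782969 ≈ 1.274617.
Is E[X] < 1? NO.
Since E[X] ≥ 1, the first-moment bound is inconclusive at n = 43; it does NOT by itself certify R_3(6) > 43.

E[X] = 6096454/4782969 ≈ 1.274617; E[X] ≥ 1; first-moment method inconclusive here.


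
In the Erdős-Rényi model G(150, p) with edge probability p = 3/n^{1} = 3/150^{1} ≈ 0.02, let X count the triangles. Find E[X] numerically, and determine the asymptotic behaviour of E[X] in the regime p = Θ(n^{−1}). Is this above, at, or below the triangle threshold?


Number of potential triangles: C(150, 3) = 551300.
Each occurs with probability p³ ≈ (0.02)³ ≈ 8.00000e-06.
By linearity: E[X] = C(150, 3)·p³ ≈ 551300 · 8.00000e-06 ≈ 4.410.
Here α = 1, so p = 3/n is exactly at the triangle threshold p ~ 1/n. Asymptotically E[X] → c³/6 = 3³/6 = 9/2 ≈ 4.500, a bounded constant. In this regime the triangle count is asymptotically Poisson(c³/6).

E[X] ≈ 4.410; in regime p = Θ(1/n^{1}) E[X] stays bounded (at the triangle threshold p ~ 1/n).


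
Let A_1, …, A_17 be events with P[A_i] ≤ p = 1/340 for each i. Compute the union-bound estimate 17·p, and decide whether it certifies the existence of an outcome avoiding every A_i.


Union bound: P[∪_{i=1}^{17} A_i] ≤ Σ_i P[A_i] ≤ 17·p = 17·(1/340) = 1/20.
Numerically: 1/20 ≈ 0.0500.
Is 1/20 < 1? YES.
Since P[∪ A_i] ≤ 1/20 < 1, the complement has P[∩ A_i^c] ≥ 1 − 1/20 = 19/20 > 0, so some outcome avoids every A_i.

17·p = 1/20 ≈ 0.0500; existence CERTIFIED by the union bound.


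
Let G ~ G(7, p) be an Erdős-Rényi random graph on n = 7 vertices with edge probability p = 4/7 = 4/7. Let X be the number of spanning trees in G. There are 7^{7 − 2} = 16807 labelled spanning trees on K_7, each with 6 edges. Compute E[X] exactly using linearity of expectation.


K_7 has 7^{7 − 2} = 16807 labelled spanning trees.
For each such spanning tree H, let X_H = 1 if all 6 edges of H are present in G. Then P[X_H = 1] = p^{6} = (4/7)^{6} = 4096/117649.
Summing the indicators: E[X] = Σ_H E[X_H] = 16807 · p^{6} = 16807 · 4096/117649 = 4096/7.
Numerically: E[X] ≈ 585.143.

E[X] = 16807 · (4/7)^{6} = 4096/7 ≈ 585.143.


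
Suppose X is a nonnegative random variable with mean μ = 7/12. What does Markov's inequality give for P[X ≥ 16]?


μ = E[X] = 7/12, a = 16.
Markov: P[X ≥ 16] ≤ μ/a = (7/12)/16 = 7/192.
Numerically: ≈ 0.036.
(Since a = 16 > μ = 0.583, the bound 7/192 is < 1 and informative.)

P[X ≥ 16] ≤ 7/192 ≈ 0.036.


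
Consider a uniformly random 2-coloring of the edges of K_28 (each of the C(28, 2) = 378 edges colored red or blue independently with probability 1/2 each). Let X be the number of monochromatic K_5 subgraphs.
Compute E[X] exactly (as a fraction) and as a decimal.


Let X = Σ_S X_S over the C(28, 5) = 98280 subsets S of size 5, where X_S = 1 if the K_5 on S is monochromatic.
For a fixed S, the K_5 on S has C(5, 2) = 10 edges. P[all 10 edges red] = (1/2)^10, and likewise for blue, so P[monochromatic] = 2·(1/2)^10 = 2^{1 − 10} = 1/512.
Summing: E[X] = C(28, 5) · 2^{1 − 10} = 98280 · 1/512 = 12285/64.
Numerically: E[X] ≈ 191.9531.

E[X] = C(28,5)·2^(1−C(5,2)) = 12285/64 ≈ 191.9531.


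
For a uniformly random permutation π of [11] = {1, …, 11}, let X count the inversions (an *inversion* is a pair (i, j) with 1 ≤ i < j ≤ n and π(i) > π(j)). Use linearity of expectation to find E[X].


Write X = Σ X_I over the C(11, 2) = 55 pairs i < j, with X_I the indicator of one inversion.
There are 55 indicators.
For each fixed pair i < j, the values π(i) and π(j) are two distinct elements of {1, …, 11} in uniformly random order; by symmetry P[π(i) > π(j)] = 1/2.
By linearity: E[X] = 55 · (1/2) = C(11, 2) · (1/2) = 55/2 = 55/2 ≈ 27.50000.

E[X] = 55/2 = 27.50000.


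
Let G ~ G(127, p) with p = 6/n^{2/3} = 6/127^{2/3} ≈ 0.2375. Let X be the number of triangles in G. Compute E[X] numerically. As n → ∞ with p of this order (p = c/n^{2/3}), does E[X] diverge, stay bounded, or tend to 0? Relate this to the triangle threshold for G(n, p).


Number of potential triangles: C(127, 3) = 333375.
Each occurs with probability p³ ≈ (0.2375)³ ≈ 1.339203e-02.
By linearity: E[X] = C(127, 3)·p³ ≈ 333375 · 1.339203e-02 ≈ 4464.5669.
Since α = 2/3 < 1, p = c/n^{2/3} ≫ 1/n is above the triangle threshold p ~ 1/n. Asymptotically E[X] ~ (c³/6)·n^{3(1−α)} = (6³/6)·n^{1} → ∞; triangles are abundant w.h.p.

E[X] ≈ 4464.5669; in regime p = Θ(1/n^{2/3}) E[X] diverges (above the triangle threshold p ~ 1/n).


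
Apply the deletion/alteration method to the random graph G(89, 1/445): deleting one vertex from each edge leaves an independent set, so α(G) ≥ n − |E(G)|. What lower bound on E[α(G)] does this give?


E[|E(G)|] = C(89, 2)·p = 3916 · (1/445) = 44/5.
E[α(G)] ≥ n − E[|E(G)|] = 89 − 44/5 = 401/5.
Numerically: ≈ 80.20000.
(This is only a lower bound; the true E[α(G)] may be larger.)

E[α(G)] ≥ 401/5 ≈ 80.20000.


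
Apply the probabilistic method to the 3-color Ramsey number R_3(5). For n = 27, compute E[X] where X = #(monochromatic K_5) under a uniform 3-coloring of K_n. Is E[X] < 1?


E[X] = C(27, 5) · 3^{1 − 10} = 80730 · 3^{−9} = 80730/19683.
As a reduced fraction: E[X] = 2990/729 ≈ 4.102.
Is E[X] < 1? NO.
Since E[X] ≥ 1, the first-moment bound is inconclusive at n = 27; it does NOT by itself certify R_3(5) > 27.

E[X] = 2990/729 ≈ 4.102; E[X] ≥ 1; first-moment method inconclusive here.


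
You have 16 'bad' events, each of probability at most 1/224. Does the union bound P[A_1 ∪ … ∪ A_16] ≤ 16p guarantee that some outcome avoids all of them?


Union bound: P[∪_{i=1}^{16} A_i] ≤ Σ_i P[A_i] ≤ 16·p = 16·(1/224) = 1/14.
Numerically: 1/14 ≈ 0.071.
Is 1/14 < 1? YES.
Since P[∪ A_i] ≤ 1/14 < 1, the complement has P[∩ A_i^c] ≥ 1 − 1/14 = 13/14 > 0, so some outcome avoids every A_i.

16·p = 1/14 ≈ 0.071; existence CERTIFIED by the union bound.


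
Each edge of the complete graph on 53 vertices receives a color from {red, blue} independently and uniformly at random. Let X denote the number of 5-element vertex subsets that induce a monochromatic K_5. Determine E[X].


Let X = Σ_S X_S over the C(53, 5) = 2869685 subsets S of size 5, where X_S = 1 if the K_5 on S is monochromatic.
For a fixed S, the K_5 on S has C(5, 2) = 10 edges. P[all 10 edges red] = (1/2)^10, and likewise for blue, so P[monochromatic] = 2·(1/2)^10 = 2^{1 − 10} = 1/512.
Summing: E[X] = C(53, 5) · 2^{1 − 10} = 2869685 · 1/512 = 2869685/512.
Numerically: E[X] ≈ 5604.85352.

E[X] = C(53,5)·2^(1−C(5,2)) = 2869685/512 ≈ 5604.85352.


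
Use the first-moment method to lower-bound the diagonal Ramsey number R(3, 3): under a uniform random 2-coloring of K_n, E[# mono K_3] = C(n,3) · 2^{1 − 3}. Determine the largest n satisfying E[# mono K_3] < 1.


We need C(n, 3) · 2^{1 − 3} < 1, i.e. C(n, 3) < 2^{3 − 1} = 4.
Check values of n near the boundary:
  n = 3: C(3, 3) = 1; 1 < 4? YES
  n = 4: C(4, 3) = 4; 4 < 4? NO
The largest n with C(n, 3) < 4 is n = 3 (where E[X] = 1/4 ≈ 0.2500). Hence R(3, 3) > 3, i.e. R(3, 3) ≥ 4.

Largest n = 3; hence R(3, 3) > 3.


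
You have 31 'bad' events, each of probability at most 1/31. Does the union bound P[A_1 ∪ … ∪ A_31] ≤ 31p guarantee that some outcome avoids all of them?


Union bound: P[∪_{i=1}^{31} A_i] ≤ Σ_i P[A_i] ≤ 31·p = 31·(1/31) = 1.
Numerically: 1 ≈ 1.000.
Is 1 < 1? NO.
Since the bound 1 is ≥ 1, the union bound is uninformative here; it does NOT by itself certify existence.

31·p = 1 ≈ 1.000; existence NOT certified by the union bound.


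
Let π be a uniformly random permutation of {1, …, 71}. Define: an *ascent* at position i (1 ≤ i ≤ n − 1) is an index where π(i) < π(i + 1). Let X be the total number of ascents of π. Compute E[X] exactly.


Write X = Σ X_I over i = 1, …, 70, with X_I the indicator of one ascent.
There are 70 indicators.
For each fixed i, the pair (π(i), π(i+1)) is a uniformly random ordered pair of distinct values from {1, …, 71}; by symmetry P[π(i) < π(i+1)] = 1/2.
By linearity: E[X] = 70 · (1/2) = (71 − 1) · (1/2) = 35 ≈ 35.0000.

E[X] = 35 = 35.0000.


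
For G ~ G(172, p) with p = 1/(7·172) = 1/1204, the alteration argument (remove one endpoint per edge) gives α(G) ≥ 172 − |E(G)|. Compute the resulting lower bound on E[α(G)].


E[|E(G)|] = C(172, 2)·p = 14706 · (1/1204) = 171/14.
E[α(G)] ≥ n − E[|E(G)|] = 172 − 171/14 = 2237/14.
Numerically: ≈ 159.78571.
(This is only a lower bound; the true E[α(G)] may be larger.)

E[α(G)] ≥ 2237/14 ≈ 159.78571.


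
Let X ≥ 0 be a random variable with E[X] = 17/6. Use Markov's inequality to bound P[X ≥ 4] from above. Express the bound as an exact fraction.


μ = E[X] = 17/6, a = 4.
Markov: P[X ≥ 4] ≤ μ/a = (17/6)/4 = 17/24.
Numerically: ≈ 0.70833.
(Since a = 4 > μ = 2.83333, the bound 17/24 is < 1 and informative.)

P[X ≥ 4] ≤ 17/24 ≈ 0.70833.


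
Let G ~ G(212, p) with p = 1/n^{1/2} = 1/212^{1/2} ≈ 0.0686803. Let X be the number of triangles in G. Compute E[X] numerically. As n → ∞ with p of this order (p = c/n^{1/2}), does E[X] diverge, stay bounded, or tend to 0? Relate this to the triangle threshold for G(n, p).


Number of potential triangles: C(212, 3) = 1565620.
Each occurs with probability p³ ≈ (0.0686803)³ ≈ 3.23963594e-04.
By linearity: E[X] = C(212, 3)·p³ ≈ 1565620 · 3.23963594e-04 ≈ 507.203882.
Since α = 1/2 < 1, p = c/n^{1/2} ≫ 1/n is above the triangle threshold p ~ 1/n. Asymptotically E[X] ~ (c³/6)·n^{3(1−α)} = (1³/6)·n^{1.5} → ∞; triangles are abundant w.h.p.

E[X] ≈ 507.203882; in regime p = Θ(1/n^{1/2}) E[X] diverges (above the triangle threshold p ~ 1/n).


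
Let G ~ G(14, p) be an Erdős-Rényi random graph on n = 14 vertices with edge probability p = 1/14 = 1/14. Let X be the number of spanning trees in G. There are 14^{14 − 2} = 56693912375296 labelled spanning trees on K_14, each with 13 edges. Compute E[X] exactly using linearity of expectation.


K_14 has 14^{14 − 2} = 56693912375296 labelled spanning trees.
For each such spanning tree H, let X_H = 1 if all 13 edges of H are present in G. Then P[X_H = 1] = p^{13} = (1/14)^{13} = 1/793714773254144.
By linearity of expectation: E[X] = Σ_H E[X_H] = 56693912375296 · p^{13} = 56693912375296 · 1/793714773254144 = 1/14.
Numerically: E[X] ≈ 0.0714286.

E[X] = 56693912375296 · (1/14)^{13} = 1/14 ≈ 0.0714286.


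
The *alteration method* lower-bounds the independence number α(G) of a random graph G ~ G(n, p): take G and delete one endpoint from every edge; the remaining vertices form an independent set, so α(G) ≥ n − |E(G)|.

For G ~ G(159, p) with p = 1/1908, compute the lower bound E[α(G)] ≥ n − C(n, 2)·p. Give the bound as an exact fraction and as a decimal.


E[|E(G)|] = C(159, 2)·p = 12561 · (1/1908) = 79/12.
E[α(G)] ≥ n − E[|E(G)|] = 159 − 79/12 = 1829/12.
Numerically: ≈ 152.41667.
(This is only a lower bound; the true E[α(G)] may be larger.)

E[α(G)] ≥ 1829/12 ≈ 152.41667.


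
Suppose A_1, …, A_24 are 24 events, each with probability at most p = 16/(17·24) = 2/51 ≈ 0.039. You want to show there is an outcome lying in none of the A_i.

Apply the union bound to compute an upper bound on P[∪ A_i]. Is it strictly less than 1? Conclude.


Union bound: P[∪_{i=1}^{24} A_i] ≤ Σ_i P[A_i] ≤ 24·p = 24·(2/51) = 16/17.
Numerically: 16/17 ≈ 0.941.
Is 16/17 < 1? YES.
Since P[∪ A_i] ≤ 16/17 < 1, the complement has P[∩ A_i^c] ≥ 1 − 16/17 = 1/17 > 0, so some outcome avoids every A_i.

24·p = 16/17 ≈ 0.941; existence CERTIFIED by the union bound.


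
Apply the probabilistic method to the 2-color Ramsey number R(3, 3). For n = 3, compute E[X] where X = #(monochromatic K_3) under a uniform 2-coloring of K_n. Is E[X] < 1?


E[X] = C(3, 3) · 2^{1 − 3} = 1 · 2^{−2} = 1/4.
As a reduced fraction: E[X] = 1/4 ≈ 0.2500000.
Is E[X] < 1? YES.
Since E[X] < 1, there exists a 2-coloring of K_{3} with no monochromatic K_3; hence R(3, 3) > 3.

E[X] = 1/4 ≈ 0.2500000; E[X] < 1, so R(3, 3) > 3.


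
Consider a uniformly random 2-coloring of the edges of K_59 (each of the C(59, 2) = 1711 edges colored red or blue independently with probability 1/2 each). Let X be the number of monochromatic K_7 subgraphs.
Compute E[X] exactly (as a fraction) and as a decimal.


Let X = Σ_S X_S over the C(59, 7) = 341149446 subsets S of size 7, where X_S = 1 if the K_7 on S is monochromatic.
For a fixed S, the K_7 on S has C(7, 2) = 21 edges. P[all 21 edges red] = (1/2)^21, and likewise for blue, so P[monochromatic] = 2·(1/2)^21 = 2^{1 − 21} = 1/1048576.
By linearity of expectation: E[X] = C(59, 7) · 2^{1 − 21} = 341149446 · 1/1048576 = 170574723/524288.
Numerically: E[X] ≈ 325.345.

E[X] = C(59,7)·2^(1−C(7,2)) = 170574723/524288 ≈ 325.345.


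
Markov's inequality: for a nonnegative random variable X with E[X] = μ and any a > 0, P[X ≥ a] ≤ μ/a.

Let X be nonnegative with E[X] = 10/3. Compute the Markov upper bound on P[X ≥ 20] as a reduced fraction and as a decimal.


μ = E[X] = 10/3, a = 20.
Markov: P[X ≥ 20] ≤ μ/a = (10/3)/20 = 1/6.
Numerically: ≈ 0.166667.
(Since a = 20 > μ = 3.333333, the bound 1/6 is < 1 and informative.)

P[X ≥ 20] ≤ 1/6 ≈ 0.166667.


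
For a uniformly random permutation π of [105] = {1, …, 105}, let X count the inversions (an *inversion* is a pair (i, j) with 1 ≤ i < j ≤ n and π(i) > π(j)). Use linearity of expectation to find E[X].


Write X = Σ X_I over the C(105, 2) = 5460 pairs i < j, with X_I the indicator of one inversion.
There are 5460 indicators.
For each fixed pair i < j, the values π(i) and π(j) are two distinct elements of {1, …, 105} in uniformly random order; by symmetry P[π(i) > π(j)] = 1/2.
By linearity: E[X] = 5460 · (1/2) = C(105, 2) · (1/2) = 5460/2 = 2730 ≈ 2730.00000.

E[X] = 2730 = 2730.00000.


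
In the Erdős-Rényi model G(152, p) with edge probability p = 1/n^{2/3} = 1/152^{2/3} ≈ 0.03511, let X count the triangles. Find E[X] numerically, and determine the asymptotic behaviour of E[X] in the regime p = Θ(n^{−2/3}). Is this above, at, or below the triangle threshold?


Number of potential triangles: C(152, 3) = 573800.
Each occurs with probability p³ ≈ (0.03511)³ ≈ 4.328255e-05.
By linearity: E[X] = C(152, 3)·p³ ≈ 573800 · 4.328255e-05 ≈ 24.8355.
Since α = 2/3 < 1, p = c/n^{2/3} ≫ 1/n is above the triangle threshold p ~ 1/n. Asymptotically E[X] ~ (c³/6)·n^{3(1−α)} = (1³/6)·n^{1} → ∞; triangles are abundant w.h.p.

E[X] ≈ 24.8355; in regime p = Θ(1/n^{2/3}) E[X] diverges (above the triangle threshold p ~ 1/n).


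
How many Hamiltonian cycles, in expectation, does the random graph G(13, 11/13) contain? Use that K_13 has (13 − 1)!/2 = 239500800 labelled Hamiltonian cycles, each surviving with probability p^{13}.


K_13 has (13 − 1)!/2 = 239500800 labelled Hamiltonian cycles.
For each such Hamiltonian cycle H, let X_H = 1 if all 13 edges of H are present in G. Then P[X_H = 1] = p^{13} = (11/13)^{13} = 34522712143931/302875106592253.
By linearity of expectation: E[X] = Σ_H E[X_H] = 239500800 · p^{13} = 239500800 · 34522712143931/302875106592253 = 8268217176641189644800/302875106592253.
Numerically: E[X] ≈ 2.72991e+07.

E[X] = 239500800 · (11/13)^{13} = 8268217176641189644800/302875106592253 ≈ 2.72991e+07.


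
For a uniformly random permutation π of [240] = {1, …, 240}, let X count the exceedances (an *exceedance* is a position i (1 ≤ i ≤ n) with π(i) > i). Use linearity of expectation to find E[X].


Write X = Σ_{i=1}^{240} X_i, where X_i = 1_{π(i) > i}.
For each fixed i, π(i) is uniform over {1, …, 240} (marginal of a uniform permutation), so P[π(i) > i] = (n − i)/n. Summing: Σ_{i=1}^{240} (n − i)/n = (0 + 1 + … + 239)/240 = 240(240 − 1)/(2·240) = (240 − 1)/2.
Hence E[X] = Σ_{i=1}^{240} (240 − i)/240 = 239/2 ≈ 119.5000.

E[X] = 239/2 = 119.5000.


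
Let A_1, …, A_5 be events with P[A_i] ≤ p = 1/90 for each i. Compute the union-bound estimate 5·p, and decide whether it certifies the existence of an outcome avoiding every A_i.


Union bound: P[∪_{i=1}^{5} A_i] ≤ Σ_i P[A_i] ≤ 5·p = 5·(1/90) = 1/18.
Numerically: 1/18 ≈ 0.05556.
Is 1/18 < 1? YES.
Since P[∪ A_i] ≤ 1/18 < 1, the complement has P[∩ A_i^c] ≥ 1 − 1/18 = 17/18 > 0, so some outcome avoids every A_i.

5·p = 1/18 ≈ 0.05556; existence CERTIFIED by the union bound.


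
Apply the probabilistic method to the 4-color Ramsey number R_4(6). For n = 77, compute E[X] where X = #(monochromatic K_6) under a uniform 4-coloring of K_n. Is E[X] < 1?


E[X] = C(77, 6) · 4^{1 − 15} = 237093780 · 4^{−14} = 237093780/268435456.
As a reduced fraction: E[X] = 59273445/67108864 ≈ 0.883243.
Is E[X] < 1? YES.
Since E[X] < 1, there exists a 4-coloring of K_{77} with no monochromatic K_6; hence R_4(6) > 77.

E[X] = 59273445/67108864 ≈ 0.883243; E[X] < 1, so R_4(6) > 77.


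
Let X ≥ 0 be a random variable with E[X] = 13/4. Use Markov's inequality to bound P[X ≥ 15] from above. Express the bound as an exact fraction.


μ = E[X] = 13/4, a = 15.
Markov: P[X ≥ 15] ≤ μ/a = (13/4)/15 = 13/60.
Numerically: ≈ 0.2167.
(Since a = 15 > μ = 3.2500, the bound 13/60 is < 1 and informative.)

P[X ≥ 15] ≤ 13/60 ≈ 0.2167.


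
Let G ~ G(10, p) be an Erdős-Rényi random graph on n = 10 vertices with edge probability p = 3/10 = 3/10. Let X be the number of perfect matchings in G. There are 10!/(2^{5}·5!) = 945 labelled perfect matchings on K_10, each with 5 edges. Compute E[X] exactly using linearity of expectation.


K_10 has 10!/(2^{5}·5!) = 945 labelled perfect matchings.
For each such perfect matching H, let X_H = 1 if all 5 edges of H are present in G. Then P[X_H = 1] = p^{5} = (3/10)^{5} = 243/100000.
By linearity of expectation: E[X] = Σ_H E[X_H] = 945 · p^{5} = 945 · 243/100000 = 45927/20000.
Numerically: E[X] ≈ 2.3.

E[X] = 945 · (3/10)^{5} = 45927/20000 ≈ 2.3.


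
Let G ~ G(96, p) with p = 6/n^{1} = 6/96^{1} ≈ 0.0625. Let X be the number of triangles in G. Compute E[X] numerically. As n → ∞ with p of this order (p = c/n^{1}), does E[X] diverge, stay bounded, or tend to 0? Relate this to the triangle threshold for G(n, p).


Number of potential triangles: C(96, 3) = 142880.
Each occurs with probability p³ ≈ (0.0625)³ ≈ 2.44141e-04.
By linearity: E[X] = C(96, 3)·p³ ≈ 142880 · 2.44141e-04 ≈ 34.883.
Here α = 1, so p = 6/n is exactly at the triangle threshold p ~ 1/n. Asymptotically E[X] → c³/6 = 6³/6 = 36 ≈ 36.000, a bounded constant. In this regime the triangle count is asymptotically Poisson(c³/6).

E[X] ≈ 34.883; in regime p = Θ(1/n^{1}) E[X] stays bounded (at the triangle threshold p ~ 1/n).


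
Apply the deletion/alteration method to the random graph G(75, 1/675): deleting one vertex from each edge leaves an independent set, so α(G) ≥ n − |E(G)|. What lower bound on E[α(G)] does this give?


E[|E(G)|] = C(75, 2)·p = 2775 · (1/675) = 37/9.
E[α(G)] ≥ n − E[|E(G)|] = 75 − 37/9 = 638/9.
Numerically: ≈ 70.888889.
(This is only a lower bound; the true E[α(G)] may be larger.)

E[α(G)] ≥ 638/9 ≈ 70.888889.


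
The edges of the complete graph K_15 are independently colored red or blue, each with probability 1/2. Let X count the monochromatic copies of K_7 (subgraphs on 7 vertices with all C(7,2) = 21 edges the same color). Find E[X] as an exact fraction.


Let X = Σ_S X_S over the C(15, 7) = 6435 subsets S of size 7, where X_S = 1 if the K_7 on S is monochromatic.
For a fixed S, the K_7 on S has C(7, 2) = 21 edges. P[all 21 edges red] = (1/2)^21, and likewise for blue, so P[monochromatic] = 2·(1/2)^21 = 2^{1 − 21} = 1/1048576.
By linearity of expectation: E[X] = C(15, 7) · 2^{1 − 21} = 6435 · 1/1048576 = 6435/1048576.
Numerically: E[X] ≈ 0.00614.

E[X] = C(15,7)·2^(1−C(7,2)) = 6435/1048576 ≈ 0.00614.


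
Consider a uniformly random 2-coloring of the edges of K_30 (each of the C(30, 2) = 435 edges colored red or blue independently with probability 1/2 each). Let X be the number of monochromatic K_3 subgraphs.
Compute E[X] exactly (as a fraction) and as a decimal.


Let X = Σ_S X_S over the C(30, 3) = 4060 subsets S of size 3, where X_S = 1 if the K_3 on S is monochromatic.
For a fixed S, the K_3 on S has C(3, 2) = 3 edges. P[all 3 edges red] = (1/2)^3, and likewise for blue, so P[monochromatic] = 2·(1/2)^3 = 2^{1 − 3} = 1/4.
Summing: E[X] = C(30, 3) · 2^{1 − 3} = 4060 · 1/4 = 1015.
Numerically: E[X] ≈ 1015.00000.

E[X] = C(30,3)·2^(1−C(3,2)) = 1015 ≈ 1015.00000.


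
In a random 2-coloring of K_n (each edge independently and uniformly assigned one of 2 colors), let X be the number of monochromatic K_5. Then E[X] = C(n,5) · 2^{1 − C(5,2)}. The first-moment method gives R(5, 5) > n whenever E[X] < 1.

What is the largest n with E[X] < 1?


We need C(n, 5) · 2^{1 − 10} < 1, i.e. C(n, 5) < 2^{10 − 1} = 512.
Check values of n near the boundary:
  n = 9: C(9, 5) = 126; 126 < 512? YES
  n = 10: C(10, 5) = 252; 252 < 512? YES
  n = 11: C(11, 5) = 462; 462 < 512? YES
  n = 12: C(12, 5) = 792; 792 < 512? NO
  n = 13: C(13, 5) = 1287; 1287 < 512? NO
The largest n with C(n, 5) < 512 is n = 11 (where E[X] = 231/256 ≈ 0.90234). Hence R(5, 5) > 11, i.e. R(5, 5) ≥ 12.

Largest n = 11; hence R(5, 5) > 11.


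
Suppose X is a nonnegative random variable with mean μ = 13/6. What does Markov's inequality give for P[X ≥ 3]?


μ = E[X] = 13/6, a = 3.
Markov: P[X ≥ 3] ≤ μ/a = (13/6)/3 = 13/18.
Numerically: ≈ 0.7222.
(Since a = 3 > μ = 2.1667, the bound 13/18 is < 1 and informative.)

P[X ≥ 3] ≤ 13/18 ≈ 0.7222.


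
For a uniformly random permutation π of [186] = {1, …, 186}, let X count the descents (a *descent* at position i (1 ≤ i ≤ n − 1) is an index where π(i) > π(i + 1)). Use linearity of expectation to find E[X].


Write X = Σ X_I over i = 1, …, 185, with X_I the indicator of one descent.
There are 185 indicators.
For each fixed i, the pair (π(i), π(i+1)) is a uniformly random ordered pair of distinct values from {1, …, 186}; by symmetry P[π(i) > π(i+1)] = 1/2.
By linearity: E[X] = 185 · (1/2) = (186 − 1) · (1/2) = 185/2 ≈ 92.50000.

E[X] = 185/2 = 92.50000.


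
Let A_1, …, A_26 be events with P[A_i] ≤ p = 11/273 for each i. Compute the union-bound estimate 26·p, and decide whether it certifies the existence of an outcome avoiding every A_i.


Union bound: P[∪_{i=1}^{26} A_i] ≤ Σ_i P[A_i] ≤ 26·p = 26·(11/273) = 22/21.
Numerically: 22/21 ≈ 1.0476190.
Is 22/21 < 1? NO.
Since the bound 22/21 is ≥ 1, the union bound is uninformative here; it does NOT by itself certify existence.

26·p = 22/21 ≈ 1.0476190; existence NOT certified by the union bound.
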